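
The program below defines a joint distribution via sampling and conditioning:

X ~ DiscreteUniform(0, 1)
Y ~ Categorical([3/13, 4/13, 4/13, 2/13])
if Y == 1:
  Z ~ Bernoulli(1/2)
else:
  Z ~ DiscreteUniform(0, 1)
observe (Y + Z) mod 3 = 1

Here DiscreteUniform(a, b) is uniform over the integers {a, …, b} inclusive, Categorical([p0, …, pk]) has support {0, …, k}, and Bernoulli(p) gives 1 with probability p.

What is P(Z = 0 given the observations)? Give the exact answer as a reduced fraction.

Enumerate traces; 6 have nonzero weight after conditioning:
  (X=0, Y=0, Z=1) weight 3/52
  (X=0, Y=1, Z=0) weight 1/13
  (X=0, Y=3, Z=1) weight 1/26
  (X=1, Y=0, Z=1) weight 3/52
  (X=1, Y=1, Z=0) weight 1/13
  (X=1, Y=3, Z=1) weight 1/26
Group by Z:
  weight(Z=0) = 2/13
  weight(Z=1) = 5/26
Total weight = 2/13 + 5/26 = 9/26
P(Z=0 | obs) = 2/13 / 9/26 = 4/9
P(Z=1 | obs) = 5/26 / 9/26 = 5/9

P(Z = 0 | obs) = 4/9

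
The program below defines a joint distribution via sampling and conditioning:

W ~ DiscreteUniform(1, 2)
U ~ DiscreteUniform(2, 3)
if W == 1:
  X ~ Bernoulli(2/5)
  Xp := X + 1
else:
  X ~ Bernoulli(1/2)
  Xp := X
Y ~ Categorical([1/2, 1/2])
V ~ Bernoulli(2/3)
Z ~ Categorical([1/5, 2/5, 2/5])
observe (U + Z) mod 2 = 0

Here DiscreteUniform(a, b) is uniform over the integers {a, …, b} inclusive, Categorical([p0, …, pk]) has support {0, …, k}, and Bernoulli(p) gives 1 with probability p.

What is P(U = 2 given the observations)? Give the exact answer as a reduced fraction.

Enumerate traces; 48 have nonzero weight after conditioning:
  (W=1, U=2, X=0, Y=0, V=0, Z=0) weight 1/200
  (W=1, U=2, X=0, Y=0, V=0, Z=2) weight 1/100
  (W=1, U=2, X=0, Y=0, V=1, Z=0) weight 1/100
  (W=1, U=2, X=0, Y=0, V=1, Z=2) weight 1/50
  (W=1, U=2, X=0, Y=1, V=0, Z=0) weight 1/200
  (W=1, U=2, X=0, Y=1, V=0, Z=2) weight 1/100
  (W=1, U=2, X=0, Y=1, V=1, Z=0) weight 1/100
  (W=1, U=2, X=0, Y=1, V=1, Z=2) weight 1/50
  (W=1, U=3, X=0, Y=0, V=0, Z=1) weight 1/100
  … 39 more
Group by U:
  weight(U=2) = 3/10
  weight(U=3) = 1/5
Total weight = 3/10 + 1/5 = 1/2
P(U=2 | obs) = 3/10 / 1/2 = 3/5
P(U=3 | obs) = 1/5 / 1/2 = 2/5

P(U = 2 | obs) = 3/5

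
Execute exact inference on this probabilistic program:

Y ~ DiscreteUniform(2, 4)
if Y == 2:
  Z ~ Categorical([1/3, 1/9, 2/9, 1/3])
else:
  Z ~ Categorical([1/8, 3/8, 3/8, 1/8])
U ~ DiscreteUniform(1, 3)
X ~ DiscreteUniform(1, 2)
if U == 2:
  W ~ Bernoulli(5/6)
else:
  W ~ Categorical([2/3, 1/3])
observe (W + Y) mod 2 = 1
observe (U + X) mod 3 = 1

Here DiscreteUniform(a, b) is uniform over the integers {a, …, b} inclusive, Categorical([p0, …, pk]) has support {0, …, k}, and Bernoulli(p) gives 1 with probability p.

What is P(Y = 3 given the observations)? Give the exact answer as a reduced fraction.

P(Y = 3 | obs) = 5/19

Enumerate traces; 24 have nonzero weight after conditioning:
  (Y=2, Z=0, U=2, X=2, W=1) weight 5/324
  (Y=2, Z=0, U=3, X=1, W=1) weight 1/162
  (Y=2, Z=1, U=2, X=2, W=1) weight 5/972
  (Y=2, Z=1, U=3, X=1, W=1) weight 1/486
  (Y=2, Z=2, U=2, X=2, W=1) weight 5/486
  (Y=2, Z=2, U=3, X=1, W=1) weight 1/243
  (Y=2, Z=3, U=2, X=2, W=1) weight 5/324
  (Y=2, Z=3, U=3, X=1, W=1) weight 1/162
  (Y=3, Z=0, U=2, X=2, W=0) weight 1/864
  (Y=4, Z=0, U=2, X=2, W=1) weight 5/864
  … 14 more
Group by Y:
  weight(Y=2) = 7/108
  weight(Y=3) = 5/108
  weight(Y=4) = 7/108
Total weight = 7/108 + 5/108 + 7/108 = 19/108
P(Y=2 | obs) = 7/108 / 19/108 = 7/19
P(Y=3 | obs) = 5/108 / 19/108 = 5/19
P(Y=4 | obs) = 7/108 / 19/108 = 7/19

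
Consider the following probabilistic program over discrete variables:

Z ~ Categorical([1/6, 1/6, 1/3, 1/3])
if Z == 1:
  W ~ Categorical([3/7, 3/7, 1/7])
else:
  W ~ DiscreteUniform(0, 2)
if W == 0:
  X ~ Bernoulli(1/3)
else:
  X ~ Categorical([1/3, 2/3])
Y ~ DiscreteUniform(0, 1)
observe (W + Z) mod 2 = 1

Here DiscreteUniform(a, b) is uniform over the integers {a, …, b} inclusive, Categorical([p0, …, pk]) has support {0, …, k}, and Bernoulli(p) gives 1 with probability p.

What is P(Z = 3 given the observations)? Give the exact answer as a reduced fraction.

P(Z = 3 | obs) = 28/61

Enumerate traces; 24 have nonzero weight after conditioning:
  (Z=0, W=1, X=0, Y=0) weight 1/108
  (Z=0, W=1, X=0, Y=1) weight 1/108
  (Z=0, W=1, X=1, Y=0) weight 1/54
  (Z=0, W=1, X=1, Y=1) weight 1/54
  (Z=1, W=0, X=0, Y=0) weight 1/42
  (Z=1, W=0, X=0, Y=1) weight 1/42
  (Z=1, W=0, X=1, Y=0) weight 1/84
  (Z=1, W=0, X=1, Y=1) weight 1/84
  (Z=2, W=1, X=0, Y=0) weight 1/54
  (Z=3, W=0, X=0, Y=0) weight 1/27
  … 14 more
Group by Z:
  weight(Z=0) = 1/18
  weight(Z=1) = 2/21
  weight(Z=2) = 1/9
  weight(Z=3) = 2/9
Total weight = 1/18 + 2/21 + 1/9 + 2/9 = 61/126
P(Z=0 | obs) = 1/18 / 61/126 = 7/61
P(Z=1 | obs) = 2/21 / 61/126 = 12/61
P(Z=2 | obs) = 1/9 / 61/126 = 14/61
P(Z=3 | obs) = 2/9 / 61/126 = 28/61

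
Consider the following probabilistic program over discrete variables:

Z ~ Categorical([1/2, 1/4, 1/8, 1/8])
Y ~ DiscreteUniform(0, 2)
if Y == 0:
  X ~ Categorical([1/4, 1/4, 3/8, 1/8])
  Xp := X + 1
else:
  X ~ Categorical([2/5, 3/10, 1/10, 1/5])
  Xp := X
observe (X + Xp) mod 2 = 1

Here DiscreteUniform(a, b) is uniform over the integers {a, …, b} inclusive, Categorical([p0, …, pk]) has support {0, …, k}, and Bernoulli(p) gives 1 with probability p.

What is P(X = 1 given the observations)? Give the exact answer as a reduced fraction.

P(X = 1 | obs) = 1/4

Enumerate traces; 16 have nonzero weight after conditioning:
  (Z=0, Y=0, X=0) weight 1/24
  (Z=0, Y=0, X=1) weight 1/24
  (Z=0, Y=0, X=2) weight 1/16
  (Z=0, Y=0, X=3) weight 1/48
  (Z=1, Y=0, X=0) weight 1/48
  (Z=1, Y=0, X=1) weight 1/48
  (Z=1, Y=0, X=2) weight 1/32
  (Z=1, Y=0, X=3) weight 1/96
  … 8 more
Group by X:
  weight(X=0) = 1/12
  weight(X=1) = 1/12
  weight(X=2) = 1/8
  weight(X=3) = 1/24
Total weight = 1/12 + 1/12 + 1/8 + 1/24 = 1/3
P(X=0 | obs) = 1/12 / 1/3 = 1/4
P(X=1 | obs) = 1/12 / 1/3 = 1/4
P(X=2 | obs) = 1/8 / 1/3 = 3/8
P(X=3 | obs) = 1/24 / 1/3 = 1/8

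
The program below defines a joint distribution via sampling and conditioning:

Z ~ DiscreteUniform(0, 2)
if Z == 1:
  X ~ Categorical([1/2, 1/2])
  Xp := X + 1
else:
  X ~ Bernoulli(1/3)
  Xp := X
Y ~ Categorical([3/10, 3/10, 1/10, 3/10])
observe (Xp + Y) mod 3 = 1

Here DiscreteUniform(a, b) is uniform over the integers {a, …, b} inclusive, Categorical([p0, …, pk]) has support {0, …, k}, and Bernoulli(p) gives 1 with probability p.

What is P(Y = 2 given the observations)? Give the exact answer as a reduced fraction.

Enumerate traces; 9 have nonzero weight after conditioning:
  (Z=0, X=0, Y=1) weight 1/15
  (Z=0, X=1, Y=0) weight 1/30
  (Z=0, X=1, Y=3) weight 1/30
  (Z=1, X=0, Y=0) weight 1/20
  (Z=1, X=0, Y=3) weight 1/20
  (Z=1, X=1, Y=2) weight 1/60
  (Z=2, X=0, Y=1) weight 1/15
  (Z=2, X=1, Y=0) weight 1/30
  … 1 more
Group by Y:
  weight(Y=0) = 7/60
  weight(Y=1) = 2/15
  weight(Y=2) = 1/60
  weight(Y=3) = 7/60
Total weight = 7/60 + 2/15 + 1/60 + 7/60 = 23/60
P(Y=0 | obs) = 7/60 / 23/60 = 7/23
P(Y=1 | obs) = 2/15 / 23/60 = 8/23
P(Y=2 | obs) = 1/60 / 23/60 = 1/23
P(Y=3 | obs) = 7/60 / 23/60 = 7/23

P(Y = 2 | obs) = 1/23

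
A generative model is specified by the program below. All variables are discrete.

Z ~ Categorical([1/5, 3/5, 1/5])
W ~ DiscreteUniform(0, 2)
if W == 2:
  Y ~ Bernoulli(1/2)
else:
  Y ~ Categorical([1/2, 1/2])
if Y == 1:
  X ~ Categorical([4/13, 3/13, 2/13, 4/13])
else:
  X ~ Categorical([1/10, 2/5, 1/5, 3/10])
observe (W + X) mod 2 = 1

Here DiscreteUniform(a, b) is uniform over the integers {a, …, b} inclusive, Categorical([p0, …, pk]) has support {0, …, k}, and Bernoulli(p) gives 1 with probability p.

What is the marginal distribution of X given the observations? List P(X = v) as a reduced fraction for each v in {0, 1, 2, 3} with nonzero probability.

Enumerate traces; 36 have nonzero weight after conditioning:
  (Z=0, W=0, Y=0, X=1) weight 1/75
  (Z=0, W=0, Y=0, X=3) weight 1/100
  (Z=0, W=0, Y=1, X=1) weight 1/130
  (Z=0, W=0, Y=1, X=3) weight 2/195
  (Z=0, W=1, Y=0, X=0) weight 1/300
  (Z=0, W=1, Y=0, X=2) weight 1/150
  (Z=0, W=1, Y=1, X=0) weight 2/195
  (Z=0, W=1, Y=1, X=2) weight 1/195
  … 28 more
Group by X:
  weight(X=0) = 53/780
  weight(X=1) = 41/195
  weight(X=2) = 23/390
  weight(X=3) = 79/390
Total weight = 53/780 + 41/195 + 23/390 + 79/390 = 421/780
P(X=0 | obs) = 53/780 / 421/780 = 53/421
P(X=1 | obs) = 41/195 / 421/780 = 164/421
P(X=2 | obs) = 23/390 / 421/780 = 46/421
P(X=3 | obs) = 79/390 / 421/780 = 158/421

P(X=0) = 53/421, P(X=1) = 164/421, P(X=2) = 46/421, P(X=3) = 158/421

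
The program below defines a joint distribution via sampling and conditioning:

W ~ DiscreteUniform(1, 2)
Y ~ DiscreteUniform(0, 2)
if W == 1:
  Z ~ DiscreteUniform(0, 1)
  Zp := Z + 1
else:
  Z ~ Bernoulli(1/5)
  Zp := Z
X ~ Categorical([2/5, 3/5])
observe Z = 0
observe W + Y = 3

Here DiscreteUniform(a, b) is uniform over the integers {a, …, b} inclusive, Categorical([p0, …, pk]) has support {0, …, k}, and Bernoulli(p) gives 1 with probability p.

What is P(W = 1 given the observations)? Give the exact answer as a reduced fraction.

Enumerate traces; 4 have nonzero weight after conditioning:
  (W=1, Y=2, Z=0, X=0) weight 1/30
  (W=1, Y=2, Z=0, X=1) weight 1/20
  (W=2, Y=1, Z=0, X=0) weight 4/75
  (W=2, Y=1, Z=0, X=1) weight 2/25
Group by W:
  weight(W=1) = 1/12
  weight(W=2) = 2/15
Total weight = 1/12 + 2/15 = 13/60
P(W=1 | obs) = 1/12 / 13/60 = 5/13
P(W=2 | obs) = 2/15 / 13/60 = 8/13

P(W = 1 | obs) = 5/13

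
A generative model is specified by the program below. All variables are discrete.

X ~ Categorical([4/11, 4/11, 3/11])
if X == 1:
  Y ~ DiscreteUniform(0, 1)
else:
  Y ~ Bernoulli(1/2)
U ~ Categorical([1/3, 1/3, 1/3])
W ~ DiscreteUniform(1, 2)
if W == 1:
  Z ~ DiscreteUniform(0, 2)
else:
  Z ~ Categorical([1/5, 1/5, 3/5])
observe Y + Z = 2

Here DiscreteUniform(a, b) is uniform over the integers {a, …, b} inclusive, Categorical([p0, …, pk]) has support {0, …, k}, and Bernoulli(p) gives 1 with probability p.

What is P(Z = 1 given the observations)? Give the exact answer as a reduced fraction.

Enumerate traces; 36 have nonzero weight after conditioning:
  (X=0, Y=0, U=0, W=1, Z=2) weight 1/99
  (X=0, Y=0, U=0, W=2, Z=2) weight 1/55
  (X=0, Y=0, U=1, W=1, Z=2) weight 1/99
  (X=0, Y=0, U=1, W=2, Z=2) weight 1/55
  (X=0, Y=0, U=2, W=1, Z=2) weight 1/99
  (X=0, Y=0, U=2, W=2, Z=2) weight 1/55
  (X=0, Y=1, U=0, W=1, Z=1) weight 1/99
  (X=0, Y=1, U=0, W=2, Z=1) weight 1/165
  … 28 more
Group by Z:
  weight(Z=1) = 2/15
  weight(Z=2) = 7/30
Total weight = 2/15 + 7/30 = 11/30
P(Z=1 | obs) = 2/15 / 11/30 = 4/11
P(Z=2 | obs) = 7/30 / 11/30 = 7/11

P(Z = 1 | obs) = 4/11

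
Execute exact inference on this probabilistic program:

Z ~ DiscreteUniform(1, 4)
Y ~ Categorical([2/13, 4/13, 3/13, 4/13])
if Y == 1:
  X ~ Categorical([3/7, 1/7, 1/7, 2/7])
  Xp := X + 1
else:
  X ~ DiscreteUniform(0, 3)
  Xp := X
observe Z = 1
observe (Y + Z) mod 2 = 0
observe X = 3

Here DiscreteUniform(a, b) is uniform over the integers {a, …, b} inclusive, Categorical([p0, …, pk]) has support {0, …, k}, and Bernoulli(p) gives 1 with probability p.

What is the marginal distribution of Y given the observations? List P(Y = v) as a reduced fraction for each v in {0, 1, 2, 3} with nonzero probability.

P(Y=1) = 8/15, P(Y=3) = 7/15

Enumerate traces; 2 have nonzero weight after conditioning:
  (Z=1, Y=1, X=3) weight 2/91
  (Z=1, Y=3, X=3) weight 1/52
Group by Y:
  weight(Y=1) = 2/91
  weight(Y=3) = 1/52
Total weight = 2/91 + 1/52 = 15/364
P(Y=1 | obs) = 2/91 / 15/364 = 8/15
P(Y=3 | obs) = 1/52 / 15/364 = 7/15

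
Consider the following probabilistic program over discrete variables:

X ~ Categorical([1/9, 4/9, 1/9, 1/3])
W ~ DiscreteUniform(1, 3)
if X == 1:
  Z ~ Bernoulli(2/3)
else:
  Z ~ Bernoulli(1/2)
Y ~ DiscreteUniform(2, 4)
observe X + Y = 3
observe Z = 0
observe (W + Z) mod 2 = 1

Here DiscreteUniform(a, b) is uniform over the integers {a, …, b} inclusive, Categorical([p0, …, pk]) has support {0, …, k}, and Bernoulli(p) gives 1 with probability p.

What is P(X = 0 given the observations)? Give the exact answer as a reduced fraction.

P(X = 0 | obs) = 3/11

Enumerate traces; 4 have nonzero weight after conditioning:
  (X=0, W=1, Z=0, Y=3) weight 1/162
  (X=0, W=3, Z=0, Y=3) weight 1/162
  (X=1, W=1, Z=0, Y=2) weight 4/243
  (X=1, W=3, Z=0, Y=2) weight 4/243
Group by X:
  weight(X=0) = 1/81
  weight(X=1) = 8/243
Total weight = 1/81 + 8/243 = 11/243
P(X=0 | obs) = 1/81 / 11/243 = 3/11
P(X=1 | obs) = 8/243 / 11/243 = 8/11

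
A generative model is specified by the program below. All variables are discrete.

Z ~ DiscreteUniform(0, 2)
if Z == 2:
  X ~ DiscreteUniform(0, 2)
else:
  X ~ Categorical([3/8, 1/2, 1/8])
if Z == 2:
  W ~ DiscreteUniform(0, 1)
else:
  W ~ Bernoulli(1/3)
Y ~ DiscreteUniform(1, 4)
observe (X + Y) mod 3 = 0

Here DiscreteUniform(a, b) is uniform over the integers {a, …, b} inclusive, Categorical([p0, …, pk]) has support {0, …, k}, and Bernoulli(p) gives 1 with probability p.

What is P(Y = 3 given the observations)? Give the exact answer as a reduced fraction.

Enumerate traces; 24 have nonzero weight after conditioning:
  (Z=0, X=0, W=0, Y=3) weight 1/48
  (Z=0, X=0, W=1, Y=3) weight 1/96
  (Z=0, X=1, W=0, Y=2) weight 1/36
  (Z=0, X=1, W=1, Y=2) weight 1/72
  (Z=0, X=2, W=0, Y=1) weight 1/144
  (Z=0, X=2, W=0, Y=4) weight 1/144
  (Z=0, X=2, W=1, Y=1) weight 1/288
  (Z=0, X=2, W=1, Y=4) weight 1/288
  … 16 more
Group by Y:
  weight(Y=1) = 7/144
  weight(Y=2) = 1/9
  weight(Y=3) = 13/144
  weight(Y=4) = 7/144
Total weight = 7/144 + 1/9 + 13/144 + 7/144 = 43/144
P(Y=1 | obs) = 7/144 / 43/144 = 7/43
P(Y=2 | obs) = 1/9 / 43/144 = 16/43
P(Y=3 | obs) = 13/144 / 43/144 = 13/43
P(Y=4 | obs) = 7/144 / 43/144 = 7/43

P(Y = 3 | obs) = 13/43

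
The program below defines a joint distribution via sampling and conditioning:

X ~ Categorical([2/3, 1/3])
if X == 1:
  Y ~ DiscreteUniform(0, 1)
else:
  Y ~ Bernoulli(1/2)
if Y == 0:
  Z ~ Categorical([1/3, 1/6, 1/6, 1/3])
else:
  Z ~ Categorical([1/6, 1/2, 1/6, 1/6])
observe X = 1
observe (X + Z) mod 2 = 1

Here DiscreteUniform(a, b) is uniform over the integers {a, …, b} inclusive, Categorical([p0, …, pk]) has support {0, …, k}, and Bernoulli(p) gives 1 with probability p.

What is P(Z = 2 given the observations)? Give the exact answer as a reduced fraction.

Enumerate traces; 4 have nonzero weight after conditioning:
  (X=1, Y=0, Z=0) weight 1/18
  (X=1, Y=0, Z=2) weight 1/36
  (X=1, Y=1, Z=0) weight 1/36
  (X=1, Y=1, Z=2) weight 1/36
Group by Z:
  weight(Z=0) = 1/12
  weight(Z=2) = 1/18
Total weight = 1/12 + 1/18 = 5/36
P(Z=0 | obs) = 1/12 / 5/36 = 3/5
P(Z=2 | obs) = 1/18 / 5/36 = 2/5

P(Z = 2 | obs) = 2/5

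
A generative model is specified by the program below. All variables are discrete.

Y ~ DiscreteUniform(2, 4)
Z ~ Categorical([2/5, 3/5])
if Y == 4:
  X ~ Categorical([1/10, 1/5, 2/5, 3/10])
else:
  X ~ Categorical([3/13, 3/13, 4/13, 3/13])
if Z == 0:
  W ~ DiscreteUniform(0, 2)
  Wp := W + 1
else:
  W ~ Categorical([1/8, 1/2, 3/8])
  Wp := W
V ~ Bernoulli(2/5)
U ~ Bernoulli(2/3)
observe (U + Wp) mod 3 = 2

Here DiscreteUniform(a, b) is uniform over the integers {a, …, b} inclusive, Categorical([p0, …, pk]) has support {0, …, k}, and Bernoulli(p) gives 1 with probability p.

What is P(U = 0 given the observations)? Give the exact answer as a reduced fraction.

P(U = 0 | obs) = 43/147

Enumerate traces; 96 have nonzero weight after conditioning:
  (Y=2, Z=0, X=0, W=0, V=0, U=1) weight 4/975
  (Y=2, Z=0, X=0, W=0, V=1, U=1) weight 8/2925
  (Y=2, Z=0, X=0, W=1, V=0, U=0) weight 2/975
  (Y=2, Z=0, X=0, W=1, V=1, U=0) weight 4/2925
  (Y=2, Z=0, X=1, W=0, V=0, U=1) weight 4/975
  (Y=2, Z=0, X=1, W=0, V=1, U=1) weight 8/2925
  (Y=2, Z=0, X=1, W=1, V=0, U=0) weight 2/975
  (Y=2, Z=0, X=1, W=1, V=1, U=0) weight 4/2925
  … 88 more
Group by U:
  weight(U=0) = 43/360
  weight(U=1) = 13/45
Total weight = 43/360 + 13/45 = 49/120
P(U=0 | obs) = 43/360 / 49/120 = 43/147
P(U=1 | obs) = 13/45 / 49/120 = 104/147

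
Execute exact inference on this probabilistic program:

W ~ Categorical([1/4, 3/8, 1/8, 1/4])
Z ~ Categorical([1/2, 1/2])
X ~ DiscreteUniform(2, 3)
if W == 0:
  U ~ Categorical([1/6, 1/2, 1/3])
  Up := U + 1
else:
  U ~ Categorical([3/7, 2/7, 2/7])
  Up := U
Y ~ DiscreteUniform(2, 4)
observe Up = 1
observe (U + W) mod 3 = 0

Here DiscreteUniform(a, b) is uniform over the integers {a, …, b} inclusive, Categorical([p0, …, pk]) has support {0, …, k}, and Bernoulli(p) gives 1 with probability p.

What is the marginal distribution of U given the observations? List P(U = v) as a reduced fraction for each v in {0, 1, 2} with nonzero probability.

P(U=0) = 7/13, P(U=1) = 6/13

Enumerate traces; 24 have nonzero weight after conditioning:
  (W=0, Z=0, X=2, U=0, Y=2) weight 1/288
  (W=0, Z=0, X=2, U=0, Y=3) weight 1/288
  (W=0, Z=0, X=2, U=0, Y=4) weight 1/288
  (W=0, Z=0, X=3, U=0, Y=2) weight 1/288
  (W=0, Z=0, X=3, U=0, Y=3) weight 1/288
  (W=0, Z=0, X=3, U=0, Y=4) weight 1/288
  (W=0, Z=1, X=2, U=0, Y=2) weight 1/288
  (W=0, Z=1, X=2, U=0, Y=3) weight 1/288
  (W=2, Z=0, X=2, U=1, Y=2) weight 1/336
  … 15 more
Group by U:
  weight(U=0) = 1/24
  weight(U=1) = 1/28
Total weight = 1/24 + 1/28 = 13/168
P(U=0 | obs) = 1/24 / 13/168 = 7/13
P(U=1 | obs) = 1/28 / 13/168 = 6/13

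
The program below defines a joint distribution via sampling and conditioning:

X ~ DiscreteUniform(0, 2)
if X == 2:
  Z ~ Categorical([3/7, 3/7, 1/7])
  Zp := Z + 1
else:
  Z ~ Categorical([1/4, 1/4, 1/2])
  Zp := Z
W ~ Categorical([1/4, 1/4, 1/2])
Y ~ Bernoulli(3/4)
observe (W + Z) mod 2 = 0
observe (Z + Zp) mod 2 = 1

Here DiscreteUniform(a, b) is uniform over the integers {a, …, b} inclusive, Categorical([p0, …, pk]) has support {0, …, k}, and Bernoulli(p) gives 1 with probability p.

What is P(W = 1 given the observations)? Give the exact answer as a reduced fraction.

Enumerate traces; 10 have nonzero weight after conditioning:
  (X=2, Z=0, W=0, Y=0) weight 1/112
  (X=2, Z=0, W=0, Y=1) weight 3/112
  (X=2, Z=0, W=2, Y=0) weight 1/56
  (X=2, Z=0, W=2, Y=1) weight 3/56
  (X=2, Z=1, W=1, Y=0) weight 1/112
  (X=2, Z=1, W=1, Y=1) weight 3/112
  (X=2, Z=2, W=0, Y=0) weight 1/336
  (X=2, Z=2, W=0, Y=1) weight 1/112
  … 2 more
Group by W:
  weight(W=0) = 1/21
  weight(W=1) = 1/28
  weight(W=2) = 2/21
Total weight = 1/21 + 1/28 + 2/21 = 5/28
P(W=0 | obs) = 1/21 / 5/28 = 4/15
P(W=1 | obs) = 1/28 / 5/28 = 1/5
P(W=2 | obs) = 2/21 / 5/28 = 8/15

P(W = 1 | obs) = 1/5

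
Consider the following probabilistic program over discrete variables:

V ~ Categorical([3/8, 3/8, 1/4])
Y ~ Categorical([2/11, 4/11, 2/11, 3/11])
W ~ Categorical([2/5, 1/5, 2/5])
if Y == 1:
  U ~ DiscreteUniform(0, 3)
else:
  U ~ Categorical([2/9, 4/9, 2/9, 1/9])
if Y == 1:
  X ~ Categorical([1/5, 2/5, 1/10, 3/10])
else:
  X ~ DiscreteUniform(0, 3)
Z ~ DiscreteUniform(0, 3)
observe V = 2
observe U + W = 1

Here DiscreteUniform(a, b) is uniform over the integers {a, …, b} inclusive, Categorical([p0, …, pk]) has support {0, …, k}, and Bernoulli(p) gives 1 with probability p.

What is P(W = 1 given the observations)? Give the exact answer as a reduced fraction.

Enumerate traces; 128 have nonzero weight after conditioning:
  (V=2, Y=0, W=0, U=1, X=0, Z=0) weight 1/1980
  (V=2, Y=0, W=0, U=1, X=0, Z=1) weight 1/1980
  (V=2, Y=0, W=0, U=1, X=0, Z=2) weight 1/1980
  (V=2, Y=0, W=0, U=1, X=0, Z=3) weight 1/1980
  (V=2, Y=0, W=0, U=1, X=1, Z=0) weight 1/1980
  (V=2, Y=0, W=0, U=1, X=1, Z=1) weight 1/1980
  (V=2, Y=0, W=0, U=1, X=1, Z=2) weight 1/1980
  (V=2, Y=0, W=0, U=1, X=1, Z=3) weight 1/1980
  (V=2, Y=0, W=1, U=0, X=0, Z=0) weight 1/7920
  … 119 more
Group by W:
  weight(W=0) = 37/990
  weight(W=1) = 23/1980
Total weight = 37/990 + 23/1980 = 97/1980
P(W=0 | obs) = 37/990 / 97/1980 = 74/97
P(W=1 | obs) = 23/1980 / 97/1980 = 23/97

P(W = 1 | obs) = 23/97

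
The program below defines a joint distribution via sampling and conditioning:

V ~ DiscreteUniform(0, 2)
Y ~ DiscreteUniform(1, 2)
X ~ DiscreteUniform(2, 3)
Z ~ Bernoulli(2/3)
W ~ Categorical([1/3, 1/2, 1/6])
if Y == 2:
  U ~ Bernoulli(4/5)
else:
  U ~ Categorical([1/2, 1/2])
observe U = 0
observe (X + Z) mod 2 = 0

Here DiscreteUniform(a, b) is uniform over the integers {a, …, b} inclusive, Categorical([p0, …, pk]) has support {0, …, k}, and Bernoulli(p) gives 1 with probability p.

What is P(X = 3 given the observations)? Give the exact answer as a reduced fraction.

P(X = 3 | obs) = 2/3

Enumerate traces; 36 have nonzero weight after conditioning:
  (V=0, Y=1, X=2, Z=0, W=0, U=0) weight 1/216
  (V=0, Y=1, X=2, Z=0, W=1, U=0) weight 1/144
  (V=0, Y=1, X=2, Z=0, W=2, U=0) weight 1/432
  (V=0, Y=1, X=3, Z=1, W=0, U=0) weight 1/108
  (V=0, Y=1, X=3, Z=1, W=1, U=0) weight 1/72
  (V=0, Y=1, X=3, Z=1, W=2, U=0) weight 1/216
  (V=0, Y=2, X=2, Z=0, W=0, U=0) weight 1/540
  (V=0, Y=2, X=2, Z=0, W=1, U=0) weight 1/360
  … 28 more
Group by X:
  weight(X=2) = 7/120
  weight(X=3) = 7/60
Total weight = 7/120 + 7/60 = 7/40
P(X=2 | obs) = 7/120 / 7/40 = 1/3
P(X=3 | obs) = 7/60 / 7/40 = 2/3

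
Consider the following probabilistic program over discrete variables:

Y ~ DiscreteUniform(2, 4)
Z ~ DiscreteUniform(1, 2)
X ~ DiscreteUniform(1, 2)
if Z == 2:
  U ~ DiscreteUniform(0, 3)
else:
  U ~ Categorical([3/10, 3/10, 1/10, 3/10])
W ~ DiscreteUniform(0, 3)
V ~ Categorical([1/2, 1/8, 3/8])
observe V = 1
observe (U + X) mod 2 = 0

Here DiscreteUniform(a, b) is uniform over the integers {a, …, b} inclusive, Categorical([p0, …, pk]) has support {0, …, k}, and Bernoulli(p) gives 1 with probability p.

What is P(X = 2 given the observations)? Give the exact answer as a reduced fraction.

P(X = 2 | obs) = 9/20

Enumerate traces; 96 have nonzero weight after conditioning:
  (Y=2, Z=1, X=1, U=1, W=0, V=1) weight 1/1280
  (Y=2, Z=1, X=1, U=1, W=1, V=1) weight 1/1280
  (Y=2, Z=1, X=1, U=1, W=2, V=1) weight 1/1280
  (Y=2, Z=1, X=1, U=1, W=3, V=1) weight 1/1280
  (Y=2, Z=1, X=1, U=3, W=0, V=1) weight 1/1280
  (Y=2, Z=1, X=1, U=3, W=1, V=1) weight 1/1280
  (Y=2, Z=1, X=1, U=3, W=2, V=1) weight 1/1280
  (Y=2, Z=1, X=1, U=3, W=3, V=1) weight 1/1280
  (Y=2, Z=1, X=2, U=0, W=0, V=1) weight 1/1280
  … 87 more
Group by X:
  weight(X=1) = 11/320
  weight(X=2) = 9/320
Total weight = 11/320 + 9/320 = 1/16
P(X=1 | obs) = 11/320 / 1/16 = 11/20
P(X=2 | obs) = 9/320 / 1/16 = 9/20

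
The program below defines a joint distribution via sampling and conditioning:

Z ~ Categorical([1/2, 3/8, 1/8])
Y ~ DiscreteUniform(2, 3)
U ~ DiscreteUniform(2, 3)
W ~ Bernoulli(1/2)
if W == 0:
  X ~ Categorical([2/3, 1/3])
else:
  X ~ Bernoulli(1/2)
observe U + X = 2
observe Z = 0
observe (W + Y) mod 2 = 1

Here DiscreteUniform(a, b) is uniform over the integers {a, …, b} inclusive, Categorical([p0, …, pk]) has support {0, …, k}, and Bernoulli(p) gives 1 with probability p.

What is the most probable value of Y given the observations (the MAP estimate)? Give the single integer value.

Enumerate traces; 2 have nonzero weight after conditioning:
  (Z=0, Y=2, U=2, W=1, X=0) weight 1/32
  (Z=0, Y=3, U=2, W=0, X=0) weight 1/24
Group by Y:
  weight(Y=2) = 1/32
  weight(Y=3) = 1/24
Total weight = 1/32 + 1/24 = 7/96
P(Y=2 | obs) = 1/32 / 7/96 = 3/7
P(Y=3 | obs) = 1/24 / 7/96 = 4/7
argmax = 3

argmax_v P(Y = v | obs) = 3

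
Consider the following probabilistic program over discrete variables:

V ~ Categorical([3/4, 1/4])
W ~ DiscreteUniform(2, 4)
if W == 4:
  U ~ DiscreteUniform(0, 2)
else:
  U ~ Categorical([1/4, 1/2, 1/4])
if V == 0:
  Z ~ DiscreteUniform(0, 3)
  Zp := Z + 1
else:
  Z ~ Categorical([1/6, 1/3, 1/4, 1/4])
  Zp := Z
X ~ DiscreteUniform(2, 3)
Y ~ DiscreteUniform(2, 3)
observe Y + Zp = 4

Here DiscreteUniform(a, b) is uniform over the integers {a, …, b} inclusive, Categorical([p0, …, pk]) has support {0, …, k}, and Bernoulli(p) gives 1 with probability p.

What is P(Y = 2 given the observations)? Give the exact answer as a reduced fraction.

Enumerate traces; 72 have nonzero weight after conditioning:
  (V=0, W=2, U=0, Z=0, X=2, Y=3) weight 1/256
  (V=0, W=2, U=0, Z=0, X=3, Y=3) weight 1/256
  (V=0, W=2, U=0, Z=1, X=2, Y=2) weight 1/256
  (V=0, W=2, U=0, Z=1, X=3, Y=2) weight 1/256
  (V=0, W=2, U=1, Z=0, X=2, Y=3) weight 1/128
  (V=0, W=2, U=1, Z=0, X=3, Y=3) weight 1/128
  (V=0, W=2, U=1, Z=1, X=2, Y=2) weight 1/128
  (V=0, W=2, U=1, Z=1, X=3, Y=2) weight 1/128
  … 64 more
Group by Y:
  weight(Y=2) = 1/8
  weight(Y=3) = 13/96
Total weight = 1/8 + 13/96 = 25/96
P(Y=2 | obs) = 1/8 / 25/96 = 12/25
P(Y=3 | obs) = 13/96 / 25/96 = 13/25

P(Y = 2 | obs) = 12/25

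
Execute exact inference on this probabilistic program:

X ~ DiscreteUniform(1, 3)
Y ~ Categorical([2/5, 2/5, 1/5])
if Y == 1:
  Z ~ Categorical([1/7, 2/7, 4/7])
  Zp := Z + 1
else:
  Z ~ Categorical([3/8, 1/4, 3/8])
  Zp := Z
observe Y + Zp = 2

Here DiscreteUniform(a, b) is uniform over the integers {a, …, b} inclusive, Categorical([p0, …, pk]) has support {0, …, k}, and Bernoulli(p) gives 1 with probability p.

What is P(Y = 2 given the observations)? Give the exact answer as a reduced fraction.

Enumerate traces; 9 have nonzero weight after conditioning:
  (X=1, Y=0, Z=2) weight 1/20
  (X=1, Y=1, Z=0) weight 2/105
  (X=1, Y=2, Z=0) weight 1/40
  (X=2, Y=0, Z=2) weight 1/20
  (X=2, Y=1, Z=0) weight 2/105
  (X=2, Y=2, Z=0) weight 1/40
  (X=3, Y=0, Z=2) weight 1/20
  (X=3, Y=1, Z=0) weight 2/105
  … 1 more
Group by Y:
  weight(Y=0) = 3/20
  weight(Y=1) = 2/35
  weight(Y=2) = 3/40
Total weight = 3/20 + 2/35 + 3/40 = 79/280
P(Y=0 | obs) = 3/20 / 79/280 = 42/79
P(Y=1 | obs) = 2/35 / 79/280 = 16/79
P(Y=2 | obs) = 3/40 / 79/280 = 21/79

P(Y = 2 | obs) = 21/79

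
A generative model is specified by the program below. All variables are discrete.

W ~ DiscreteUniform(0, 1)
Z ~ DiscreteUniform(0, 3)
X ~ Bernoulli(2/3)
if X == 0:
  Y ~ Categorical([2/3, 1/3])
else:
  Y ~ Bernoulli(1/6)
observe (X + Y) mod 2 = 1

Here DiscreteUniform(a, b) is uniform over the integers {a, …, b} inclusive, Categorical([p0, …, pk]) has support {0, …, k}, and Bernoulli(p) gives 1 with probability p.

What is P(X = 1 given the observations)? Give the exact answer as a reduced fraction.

Enumerate traces; 16 have nonzero weight after conditioning:
  (W=0, Z=0, X=0, Y=1) weight 1/72
  (W=0, Z=0, X=1, Y=0) weight 5/72
  (W=0, Z=1, X=0, Y=1) weight 1/72
  (W=0, Z=1, X=1, Y=0) weight 5/72
  (W=0, Z=2, X=0, Y=1) weight 1/72
  (W=0, Z=2, X=1, Y=0) weight 5/72
  (W=0, Z=3, X=0, Y=1) weight 1/72
  (W=0, Z=3, X=1, Y=0) weight 5/72
  … 8 more
Group by X:
  weight(X=0) = 1/9
  weight(X=1) = 5/9
Total weight = 1/9 + 5/9 = 2/3
P(X=0 | obs) = 1/9 / 2/3 = 1/6
P(X=1 | obs) = 5/9 / 2/3 = 5/6

P(X = 1 | obs) = 5/6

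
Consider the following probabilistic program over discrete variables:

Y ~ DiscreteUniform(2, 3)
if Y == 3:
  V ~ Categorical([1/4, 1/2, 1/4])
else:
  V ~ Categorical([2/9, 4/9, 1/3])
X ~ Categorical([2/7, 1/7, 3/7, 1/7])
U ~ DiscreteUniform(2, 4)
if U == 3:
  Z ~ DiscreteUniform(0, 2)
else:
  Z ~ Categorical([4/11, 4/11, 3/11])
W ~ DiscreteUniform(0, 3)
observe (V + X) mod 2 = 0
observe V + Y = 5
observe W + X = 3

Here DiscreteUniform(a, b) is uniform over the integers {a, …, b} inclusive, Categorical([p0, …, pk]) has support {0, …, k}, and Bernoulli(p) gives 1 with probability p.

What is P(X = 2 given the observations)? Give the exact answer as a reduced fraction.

P(X = 2 | obs) = 3/5

Enumerate traces; 18 have nonzero weight after conditioning:
  (Y=3, V=2, X=0, U=2, Z=0, W=3) weight 1/924
  (Y=3, V=2, X=0, U=2, Z=1, W=3) weight 1/924
  (Y=3, V=2, X=0, U=2, Z=2, W=3) weight 1/1232
  (Y=3, V=2, X=0, U=3, Z=0, W=3) weight 1/1008
  (Y=3, V=2, X=0, U=3, Z=1, W=3) weight 1/1008
  (Y=3, V=2, X=0, U=3, Z=2, W=3) weight 1/1008
  (Y=3, V=2, X=0, U=4, Z=0, W=3) weight 1/924
  (Y=3, V=2, X=0, U=4, Z=1, W=3) weight 1/924
  (Y=3, V=2, X=2, U=2, Z=0, W=1) weight 1/616
  … 9 more
Group by X:
  weight(X=0) = 1/112
  weight(X=2) = 3/224
Total weight = 1/112 + 3/224 = 5/224
P(X=0 | obs) = 1/112 / 5/224 = 2/5
P(X=2 | obs) = 3/224 / 5/224 = 3/5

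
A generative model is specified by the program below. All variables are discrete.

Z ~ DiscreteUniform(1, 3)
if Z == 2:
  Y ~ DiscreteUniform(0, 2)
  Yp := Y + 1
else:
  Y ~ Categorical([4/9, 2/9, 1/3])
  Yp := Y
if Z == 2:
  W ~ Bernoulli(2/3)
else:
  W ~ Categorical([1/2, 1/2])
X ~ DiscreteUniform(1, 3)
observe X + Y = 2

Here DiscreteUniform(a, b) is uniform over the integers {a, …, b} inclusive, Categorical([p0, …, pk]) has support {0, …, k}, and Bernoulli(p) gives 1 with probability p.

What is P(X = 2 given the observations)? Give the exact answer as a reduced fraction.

P(X = 2 | obs) = 11/18

Enumerate traces; 12 have nonzero weight after conditioning:
  (Z=1, Y=0, W=0, X=2) weight 2/81
  (Z=1, Y=0, W=1, X=2) weight 2/81
  (Z=1, Y=1, W=0, X=1) weight 1/81
  (Z=1, Y=1, W=1, X=1) weight 1/81
  (Z=2, Y=0, W=0, X=2) weight 1/81
  (Z=2, Y=0, W=1, X=2) weight 2/81
  (Z=2, Y=1, W=0, X=1) weight 1/81
  (Z=2, Y=1, W=1, X=1) weight 2/81
  … 4 more
Group by X:
  weight(X=1) = 7/81
  weight(X=2) = 11/81
Total weight = 7/81 + 11/81 = 2/9
P(X=1 | obs) = 7/81 / 2/9 = 7/18
P(X=2 | obs) = 11/81 / 2/9 = 11/18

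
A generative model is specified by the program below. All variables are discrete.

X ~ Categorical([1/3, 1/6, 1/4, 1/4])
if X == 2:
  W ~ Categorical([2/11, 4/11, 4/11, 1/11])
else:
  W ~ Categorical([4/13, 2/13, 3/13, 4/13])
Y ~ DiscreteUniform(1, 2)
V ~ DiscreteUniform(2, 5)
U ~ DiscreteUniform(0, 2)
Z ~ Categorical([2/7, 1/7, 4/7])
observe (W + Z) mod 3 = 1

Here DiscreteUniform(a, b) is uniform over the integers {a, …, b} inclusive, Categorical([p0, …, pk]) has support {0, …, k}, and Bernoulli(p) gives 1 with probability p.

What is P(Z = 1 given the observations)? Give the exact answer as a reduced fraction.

Enumerate traces; 384 have nonzero weight after conditioning:
  (X=0, W=0, Y=1, V=2, U=0, Z=1) weight 1/1638
  (X=0, W=0, Y=1, V=2, U=1, Z=1) weight 1/1638
  (X=0, W=0, Y=1, V=2, U=2, Z=1) weight 1/1638
  (X=0, W=0, Y=1, V=3, U=0, Z=1) weight 1/1638
  (X=0, W=0, Y=1, V=3, U=1, Z=1) weight 1/1638
  (X=0, W=0, Y=1, V=3, U=2, Z=1) weight 1/1638
  (X=0, W=0, Y=1, V=4, U=0, Z=1) weight 1/1638
  (X=0, W=0, Y=1, V=4, U=1, Z=1) weight 1/1638
  (X=0, W=1, Y=1, V=2, U=0, Z=0) weight 1/1638
  (X=0, W=2, Y=1, V=2, U=0, Z=2) weight 1/546
  … 374 more
Group by Z:
  weight(Z=0) = 59/1001
  weight(Z=1) = 303/4004
  weight(Z=2) = 151/1001
Total weight = 59/1001 + 303/4004 + 151/1001 = 1143/4004
P(Z=0 | obs) = 59/1001 / 1143/4004 = 236/1143
P(Z=1 | obs) = 303/4004 / 1143/4004 = 101/381
P(Z=2 | obs) = 151/1001 / 1143/4004 = 604/1143

P(Z = 1 | obs) = 101/381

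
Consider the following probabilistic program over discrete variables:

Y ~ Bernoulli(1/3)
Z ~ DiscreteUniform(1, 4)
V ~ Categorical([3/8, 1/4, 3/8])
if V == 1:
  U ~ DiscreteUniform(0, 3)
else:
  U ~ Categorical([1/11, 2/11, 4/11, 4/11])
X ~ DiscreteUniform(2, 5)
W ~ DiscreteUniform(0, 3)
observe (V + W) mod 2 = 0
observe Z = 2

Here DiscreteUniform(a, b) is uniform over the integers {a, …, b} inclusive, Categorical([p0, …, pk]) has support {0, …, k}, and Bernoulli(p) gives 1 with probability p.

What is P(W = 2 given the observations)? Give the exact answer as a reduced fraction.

P(W = 2 | obs) = 3/8

Enumerate traces; 192 have nonzero weight after conditioning:
  (Y=0, Z=2, V=0, U=0, X=2, W=0) weight 1/2816
  (Y=0, Z=2, V=0, U=0, X=2, W=2) weight 1/2816
  (Y=0, Z=2, V=0, U=0, X=3, W=0) weight 1/2816
  (Y=0, Z=2, V=0, U=0, X=3, W=2) weight 1/2816
  (Y=0, Z=2, V=0, U=0, X=4, W=0) weight 1/2816
  (Y=0, Z=2, V=0, U=0, X=4, W=2) weight 1/2816
  (Y=0, Z=2, V=0, U=0, X=5, W=0) weight 1/2816
  (Y=0, Z=2, V=0, U=0, X=5, W=2) weight 1/2816
  (Y=0, Z=2, V=1, U=0, X=2, W=1) weight 1/1536
  (Y=0, Z=2, V=1, U=0, X=2, W=3) weight 1/1536
  … 182 more
Group by W:
  weight(W=0) = 3/64
  weight(W=1) = 1/64
  weight(W=2) = 3/64
  weight(W=3) = 1/64
Total weight = 3/64 + 1/64 + 3/64 + 1/64 = 1/8
P(W=0 | obs) = 3/64 / 1/8 = 3/8
P(W=1 | obs) = 1/64 / 1/8 = 1/8
P(W=2 | obs) = 3/64 / 1/8 = 3/8
P(W=3 | obs) = 1/64 / 1/8 = 1/8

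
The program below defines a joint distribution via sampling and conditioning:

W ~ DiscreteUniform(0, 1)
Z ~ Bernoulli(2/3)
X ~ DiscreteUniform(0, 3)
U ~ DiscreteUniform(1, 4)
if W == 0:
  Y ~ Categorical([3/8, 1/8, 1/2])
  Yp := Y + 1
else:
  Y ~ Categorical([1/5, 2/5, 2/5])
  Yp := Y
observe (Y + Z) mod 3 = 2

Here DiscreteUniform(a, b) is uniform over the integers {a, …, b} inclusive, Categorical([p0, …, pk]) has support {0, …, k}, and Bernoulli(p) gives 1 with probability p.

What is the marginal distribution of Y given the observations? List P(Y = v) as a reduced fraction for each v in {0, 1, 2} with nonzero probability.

P(Y=1) = 7/13, P(Y=2) = 6/13

Enumerate traces; 64 have nonzero weight after conditioning:
  (W=0, Z=0, X=0, U=1, Y=2) weight 1/192
  (W=0, Z=0, X=0, U=2, Y=2) weight 1/192
  (W=0, Z=0, X=0, U=3, Y=2) weight 1/192
  (W=0, Z=0, X=0, U=4, Y=2) weight 1/192
  (W=0, Z=0, X=1, U=1, Y=2) weight 1/192
  (W=0, Z=0, X=1, U=2, Y=2) weight 1/192
  (W=0, Z=0, X=1, U=3, Y=2) weight 1/192
  (W=0, Z=0, X=1, U=4, Y=2) weight 1/192
  (W=0, Z=1, X=0, U=1, Y=1) weight 1/384
  … 55 more
Group by Y:
  weight(Y=1) = 7/40
  weight(Y=2) = 3/20
Total weight = 7/40 + 3/20 = 13/40
P(Y=1 | obs) = 7/40 / 13/40 = 7/13
P(Y=2 | obs) = 3/20 / 13/40 = 6/13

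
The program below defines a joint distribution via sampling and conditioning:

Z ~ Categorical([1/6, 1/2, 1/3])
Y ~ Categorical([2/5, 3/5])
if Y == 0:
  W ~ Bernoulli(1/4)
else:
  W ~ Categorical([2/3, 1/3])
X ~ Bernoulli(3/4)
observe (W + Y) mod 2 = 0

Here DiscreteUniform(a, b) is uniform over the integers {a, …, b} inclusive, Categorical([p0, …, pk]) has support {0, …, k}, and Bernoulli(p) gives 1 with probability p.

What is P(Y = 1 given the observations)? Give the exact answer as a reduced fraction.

Enumerate traces; 12 have nonzero weight after conditioning:
  (Z=0, Y=0, W=0, X=0) weight 1/80
  (Z=0, Y=0, W=0, X=1) weight 3/80
  (Z=0, Y=1, W=1, X=0) weight 1/120
  (Z=0, Y=1, W=1, X=1) weight 1/40
  (Z=1, Y=0, W=0, X=0) weight 3/80
  (Z=1, Y=0, W=0, X=1) weight 9/80
  (Z=1, Y=1, W=1, X=0) weight 1/40
  (Z=1, Y=1, W=1, X=1) weight 3/40
  … 4 more
Group by Y:
  weight(Y=0) = 3/10
  weight(Y=1) = 1/5
Total weight = 3/10 + 1/5 = 1/2
P(Y=0 | obs) = 3/10 / 1/2 = 3/5
P(Y=1 | obs) = 1/5 / 1/2 = 2/5

P(Y = 1 | obs) = 2/5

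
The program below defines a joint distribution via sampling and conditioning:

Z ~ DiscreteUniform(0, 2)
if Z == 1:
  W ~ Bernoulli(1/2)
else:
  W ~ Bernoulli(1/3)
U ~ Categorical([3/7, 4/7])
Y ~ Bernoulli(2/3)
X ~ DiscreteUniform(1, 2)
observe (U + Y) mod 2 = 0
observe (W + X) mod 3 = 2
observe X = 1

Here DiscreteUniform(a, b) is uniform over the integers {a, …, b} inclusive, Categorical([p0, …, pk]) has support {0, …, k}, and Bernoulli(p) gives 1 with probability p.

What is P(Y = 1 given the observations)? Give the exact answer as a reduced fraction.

Enumerate traces; 6 have nonzero weight after conditioning:
  (Z=0, W=1, U=0, Y=0, X=1) weight 1/126
  (Z=0, W=1, U=1, Y=1, X=1) weight 4/189
  (Z=1, W=1, U=0, Y=0, X=1) weight 1/84
  (Z=1, W=1, U=1, Y=1, X=1) weight 2/63
  (Z=2, W=1, U=0, Y=0, X=1) weight 1/126
  (Z=2, W=1, U=1, Y=1, X=1) weight 4/189
Group by Y:
  weight(Y=0) = 1/36
  weight(Y=1) = 2/27
Total weight = 1/36 + 2/27 = 11/108
P(Y=0 | obs) = 1/36 / 11/108 = 3/11
P(Y=1 | obs) = 2/27 / 11/108 = 8/11

P(Y = 1 | obs) = 8/11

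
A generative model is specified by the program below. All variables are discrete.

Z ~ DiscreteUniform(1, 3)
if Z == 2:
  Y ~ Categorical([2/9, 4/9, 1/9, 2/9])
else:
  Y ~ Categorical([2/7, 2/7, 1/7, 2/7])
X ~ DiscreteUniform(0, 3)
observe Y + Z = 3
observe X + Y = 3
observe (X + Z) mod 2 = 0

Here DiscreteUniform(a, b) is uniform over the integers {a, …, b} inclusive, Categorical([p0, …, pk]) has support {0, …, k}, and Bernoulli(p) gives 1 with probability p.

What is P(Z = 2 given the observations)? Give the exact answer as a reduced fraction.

P(Z = 2 | obs) = 28/55

Enumerate traces; 3 have nonzero weight after conditioning:
  (Z=1, Y=2, X=1) weight 1/84
  (Z=2, Y=1, X=2) weight 1/27
  (Z=3, Y=0, X=3) weight 1/42
Group by Z:
  weight(Z=1) = 1/84
  weight(Z=2) = 1/27
  weight(Z=3) = 1/42
Total weight = 1/84 + 1/27 + 1/42 = 55/756
P(Z=1 | obs) = 1/84 / 55/756 = 9/55
P(Z=2 | obs) = 1/27 / 55/756 = 28/55
P(Z=3 | obs) = 1/42 / 55/756 = 18/55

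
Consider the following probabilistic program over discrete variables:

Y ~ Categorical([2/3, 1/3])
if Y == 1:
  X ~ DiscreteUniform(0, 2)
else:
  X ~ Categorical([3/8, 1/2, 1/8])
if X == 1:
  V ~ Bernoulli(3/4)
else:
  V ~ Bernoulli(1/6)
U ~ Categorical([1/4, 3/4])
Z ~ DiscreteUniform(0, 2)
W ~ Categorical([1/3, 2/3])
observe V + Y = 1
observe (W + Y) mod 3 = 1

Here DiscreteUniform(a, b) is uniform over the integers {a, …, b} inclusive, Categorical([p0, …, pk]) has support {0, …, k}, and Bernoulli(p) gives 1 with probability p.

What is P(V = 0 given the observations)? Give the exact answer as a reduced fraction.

P(V = 0 | obs) = 23/89

Enumerate traces; 36 have nonzero weight after conditioning:
  (Y=0, X=0, V=1, U=0, Z=0, W=1) weight 1/432
  (Y=0, X=0, V=1, U=0, Z=1, W=1) weight 1/432
  (Y=0, X=0, V=1, U=0, Z=2, W=1) weight 1/432
  (Y=0, X=0, V=1, U=1, Z=0, W=1) weight 1/144
  (Y=0, X=0, V=1, U=1, Z=1, W=1) weight 1/144
  (Y=0, X=0, V=1, U=1, Z=2, W=1) weight 1/144
  (Y=0, X=1, V=1, U=0, Z=0, W=1) weight 1/72
  (Y=0, X=1, V=1, U=0, Z=1, W=1) weight 1/72
  (Y=1, X=0, V=0, U=0, Z=0, W=0) weight 5/1944
  … 27 more
Group by V:
  weight(V=0) = 23/324
  weight(V=1) = 11/54
Total weight = 23/324 + 11/54 = 89/324
P(V=0 | obs) = 23/324 / 89/324 = 23/89
P(V=1 | obs) = 11/54 / 89/324 = 66/89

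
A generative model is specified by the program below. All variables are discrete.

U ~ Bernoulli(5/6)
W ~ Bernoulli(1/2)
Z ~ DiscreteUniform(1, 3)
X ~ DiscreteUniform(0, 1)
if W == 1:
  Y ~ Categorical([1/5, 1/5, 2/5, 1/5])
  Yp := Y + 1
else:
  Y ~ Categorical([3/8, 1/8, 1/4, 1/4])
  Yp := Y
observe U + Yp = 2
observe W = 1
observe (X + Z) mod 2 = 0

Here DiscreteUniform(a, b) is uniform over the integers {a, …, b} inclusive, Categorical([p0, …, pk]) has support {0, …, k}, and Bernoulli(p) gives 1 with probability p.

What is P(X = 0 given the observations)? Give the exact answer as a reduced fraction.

Enumerate traces; 6 have nonzero weight after conditioning:
  (U=0, W=1, Z=1, X=1, Y=1) weight 1/360
  (U=0, W=1, Z=2, X=0, Y=1) weight 1/360
  (U=0, W=1, Z=3, X=1, Y=1) weight 1/360
  (U=1, W=1, Z=1, X=1, Y=0) weight 1/72
  (U=1, W=1, Z=2, X=0, Y=0) weight 1/72
  (U=1, W=1, Z=3, X=1, Y=0) weight 1/72
Group by X:
  weight(X=0) = 1/60
  weight(X=1) = 1/30
Total weight = 1/60 + 1/30 = 1/20
P(X=0 | obs) = 1/60 / 1/20 = 1/3
P(X=1 | obs) = 1/30 / 1/20 = 2/3

P(X = 0 | obs) = 1/3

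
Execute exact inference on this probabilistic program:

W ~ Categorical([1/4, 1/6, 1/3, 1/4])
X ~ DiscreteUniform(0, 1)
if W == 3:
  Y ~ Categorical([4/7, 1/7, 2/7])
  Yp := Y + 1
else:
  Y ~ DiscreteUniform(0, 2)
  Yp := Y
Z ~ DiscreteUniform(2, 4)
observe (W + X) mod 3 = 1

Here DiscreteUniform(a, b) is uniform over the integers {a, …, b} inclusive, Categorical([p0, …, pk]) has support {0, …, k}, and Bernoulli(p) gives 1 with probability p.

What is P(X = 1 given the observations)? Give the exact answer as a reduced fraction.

P(X = 1 | obs) = 3/4

Enumerate traces; 27 have nonzero weight after conditioning:
  (W=0, X=1, Y=0, Z=2) weight 1/72
  (W=0, X=1, Y=0, Z=3) weight 1/72
  (W=0, X=1, Y=0, Z=4) weight 1/72
  (W=0, X=1, Y=1, Z=2) weight 1/72
  (W=0, X=1, Y=1, Z=3) weight 1/72
  (W=0, X=1, Y=1, Z=4) weight 1/72
  (W=0, X=1, Y=2, Z=2) weight 1/72
  (W=0, X=1, Y=2, Z=3) weight 1/72
  (W=1, X=0, Y=0, Z=2) weight 1/108
  … 18 more
Group by X:
  weight(X=0) = 1/12
  weight(X=1) = 1/4
Total weight = 1/12 + 1/4 = 1/3
P(X=0 | obs) = 1/12 / 1/3 = 1/4
P(X=1 | obs) = 1/4 / 1/3 = 3/4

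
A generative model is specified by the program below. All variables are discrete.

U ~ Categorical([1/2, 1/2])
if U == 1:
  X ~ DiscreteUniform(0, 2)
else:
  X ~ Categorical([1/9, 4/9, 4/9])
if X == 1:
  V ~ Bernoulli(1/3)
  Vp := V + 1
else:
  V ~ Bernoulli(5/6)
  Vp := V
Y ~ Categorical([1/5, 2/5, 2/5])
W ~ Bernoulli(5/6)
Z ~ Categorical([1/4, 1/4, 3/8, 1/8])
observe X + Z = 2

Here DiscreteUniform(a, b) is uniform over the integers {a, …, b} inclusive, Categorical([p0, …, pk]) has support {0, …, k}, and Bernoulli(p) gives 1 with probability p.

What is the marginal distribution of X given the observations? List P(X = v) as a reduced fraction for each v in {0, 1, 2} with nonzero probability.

Enumerate traces; 72 have nonzero weight after conditioning:
  (U=0, X=0, V=0, Y=0, W=0, Z=2) weight 1/8640
  (U=0, X=0, V=0, Y=0, W=1, Z=2) weight 1/1728
  (U=0, X=0, V=0, Y=1, W=0, Z=2) weight 1/4320
  (U=0, X=0, V=0, Y=1, W=1, Z=2) weight 1/864
  (U=0, X=0, V=0, Y=2, W=0, Z=2) weight 1/4320
  (U=0, X=0, V=0, Y=2, W=1, Z=2) weight 1/864
  (U=0, X=0, V=1, Y=0, W=0, Z=2) weight 1/1728
  (U=0, X=0, V=1, Y=0, W=1, Z=2) weight 5/1728
  (U=0, X=1, V=0, Y=0, W=0, Z=1) weight 1/810
  (U=0, X=2, V=0, Y=0, W=0, Z=0) weight 1/3240
  … 62 more
Group by X:
  weight(X=0) = 1/12
  weight(X=1) = 7/72
  weight(X=2) = 7/72
Total weight = 1/12 + 7/72 + 7/72 = 5/18
P(X=0 | obs) = 1/12 / 5/18 = 3/10
P(X=1 | obs) = 7/72 / 5/18 = 7/20
P(X=2 | obs) = 7/72 / 5/18 = 7/20

P(X=0) = 3/10, P(X=1) = 7/20, P(X=2) = 7/20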